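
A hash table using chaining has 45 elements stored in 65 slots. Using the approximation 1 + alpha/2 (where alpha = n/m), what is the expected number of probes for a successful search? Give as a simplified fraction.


Load factor alpha = n/m = 45/65
Expected probes = 1 + alpha/2 = 1 + 45/(2*65)
= 1 + 45/130
= 130/130 + 45/130
= 175/130
Simplify: 35/26


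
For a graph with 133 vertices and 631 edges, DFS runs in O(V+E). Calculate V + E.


A full DFS traversal visits each vertex once and examines each edge once.
V = 133
E = 631
Sum = 133 + 631 = 764


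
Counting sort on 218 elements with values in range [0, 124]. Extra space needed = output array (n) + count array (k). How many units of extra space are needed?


Output array size: 218 (to store sorted result)
Count array size: 125 (one slot per possible value, range 0 to 124)
Total extra space = 218 + 125 = 343


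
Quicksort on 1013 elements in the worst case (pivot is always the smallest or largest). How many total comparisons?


In the worst case, each partition step picks the worst pivot:
  Partition 1: 1012 comparisons (n-1 elements to compare)
  Partition 2: 1011 comparisons
  Partition 3: 1010 comparisons
  Partition 4: 1009 comparisons
  Partition 5: 1008 comparisons
  ...
  Last partition: 0 comparisons
Total = (n-1) + (n-2) + ... + 1 + 0 = n*(n-1)/2
= 1013*1012/2 = 512578


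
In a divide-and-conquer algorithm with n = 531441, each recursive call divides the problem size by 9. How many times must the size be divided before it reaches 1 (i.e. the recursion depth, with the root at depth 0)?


Number of divisions = log_9(531441)
Sizes: 531441 -> 59049 -> 6561 -> 729 -> 81 -> 9 -> 1 (6 divisions)
Recursion depth = 6


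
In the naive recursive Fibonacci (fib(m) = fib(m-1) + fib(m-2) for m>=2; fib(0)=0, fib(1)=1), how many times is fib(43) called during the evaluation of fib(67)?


Let N(m) = number of times fib(m) is called while evaluating fib(67).
N(67) = 1 (the initial call).
N(66) = 1 (only fib(67) calls it).
For 1 <= m <= 65: fib(m) is called by fib(m+1) and fib(m+2), so
  N(m) = N(m+1) + N(m+2).
fib(0) is called only by fib(2), so N(0) = N(2).
Walk down from m=67:
  N(67)=1, N(66)=1, N(65)=2, N(64)=3, N(63)=5, N(62)=8, N(61)=13, N(60)=21, N(59)=34, N(58)=55, N(57)=89, N(56)=144, N(55)=233, N(54)=377, N(53)=610, N(52)=987, N(51)=1597, N(50)=2584, N(49)=4181, N(48)=6765, N(47)=10946, N(46)=17711, N(45)=28657, N(44)=46368, N(43)=75025
N(43) = 75025


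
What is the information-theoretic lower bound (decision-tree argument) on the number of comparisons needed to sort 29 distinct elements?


A binary decision tree of height h has at most 2^h leaves and needs at least n! of them, so h >= ceil(log2(n!)).
Compute 29! as a running product:
  x2 = 2, x3 = 6, x4 = 24, x5 = 120
  x6 = 720, x7 = 5040, x8 = 40320, x9 = 362880
  x10 = 3628800, x11 = 39916800, x12 = 479001600, x13 = 6227020800
  x14 = 87178291200, x15 = 1307674368000, x16 = 20922789888000, x17 = 355687428096000
  x18 = 6402373705728000, x19 = 121645100408832000, x20 = 2432902008176640000, x21 = 51090942171709440000
  x22 = 1124000727777607680000, x23 = 25852016738884976640000, x24 = 620448401733239439360000, x25 = 15511210043330985984000000
  x26 = 403291461126605635584000000, x27 = 10888869450418352160768000000, x28 = 304888344611713860501504000000, x29 = 8841761993739701954543616000000
29! = 8841761993739701954543616000000
Bracket between powers of 2:
  2^102 = 5070602400912917605986812821504 < 8841761993739701954543616000000 <= 10141204801825835211973625643008 = 2^103
So ceil(log2(29!)) = 103


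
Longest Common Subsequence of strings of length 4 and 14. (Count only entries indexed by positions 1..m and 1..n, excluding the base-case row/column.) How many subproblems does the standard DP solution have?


DP table indexed by positions in both strings.
First string: 4 positions
Second string: 14 positions
Total = 4 * 14 = 56


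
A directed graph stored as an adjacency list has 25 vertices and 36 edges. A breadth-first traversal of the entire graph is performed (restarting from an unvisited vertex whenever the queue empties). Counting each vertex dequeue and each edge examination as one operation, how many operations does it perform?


A full BFS traversal dequeues each vertex once and examines each edge once.
Vertex visits: 25
Edge visits: 36
V + E = 25 + 36 = 61


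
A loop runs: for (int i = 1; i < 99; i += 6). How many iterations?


Loop starts at i = 1, increments by 6, stops when i >= 99.
Number of iterations = ceil((99 - 1) / 6)
= ceil(98 / 6)
= 17


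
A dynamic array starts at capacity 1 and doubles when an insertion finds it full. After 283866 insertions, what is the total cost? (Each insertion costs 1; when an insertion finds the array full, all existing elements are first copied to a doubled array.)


Insertion cost: 283866 (one per element)
Resizes occur just before inserting elements 2, 3, 5, 9, ...
Elements copied at each resize: 1 + 2 + 4 + 8 + 16 + 32 + 64 + 128 + 256 + 512 + 1024 + 2048 + 4096 + 8192 + 16384 + 32768 + 65536 + 131072 + 262144
Sum of copies = 524287 (geometric series: 2^k - 1)
Total = 283866 + 524287 = 808153


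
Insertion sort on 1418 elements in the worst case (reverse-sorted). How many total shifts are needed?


In the worst case (reverse-sorted), each element shifts past all previous:
  Element 1: 1 shifts
  Element 2: 2 shifts
  Element 3: 3 shifts
  Element 4: 4 shifts
  Element 5: 5 shifts
  ...
  Element 1417: 1417 shifts
Total = 1 + 2 + ... + 1417
= 1418*(1418-1)/2 = 1004653


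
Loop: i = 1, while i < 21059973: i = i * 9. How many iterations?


i multiplies by 9 each step:
i = 1 -> 9 -> 81 -> 729 -> 6561 -> 59049 -> 531441 -> 4782969 -> 43046721 (stop)
Iterations = ceil(log_9(21059973)) = 8


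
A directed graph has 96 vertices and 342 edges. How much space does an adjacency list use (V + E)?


Adjacency list: one list head per vertex + one entry per edge
Vertex heads: 96
Edge entries: 342
Total = 96 + 342 = 438


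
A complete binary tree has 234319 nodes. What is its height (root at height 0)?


In a complete binary tree, level k holds nodes 2^k .. 2^(k+1)-1 (1-indexed).
Height = floor(log2(n)) = floor(log2(234319)) = 17
Check: 2^17 = 131072 <= 234319 < 262144 = 2^18


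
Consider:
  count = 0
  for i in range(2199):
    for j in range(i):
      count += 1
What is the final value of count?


For each i, the inner loop runs i times:
  i=0: inner runs 0 times
  i=1: inner runs 1 time
  i=2: inner runs 2 times
  i=3: inner runs 3 times
  i=4: inner runs 4 times
  i=5: inner runs 5 times
  i=6: inner runs 6 times
  i=7: inner runs 7 times
  ...
Total = 0 + 1 + 2 + ... + 2198 = 2199*(2199-1)/2 = 2416701


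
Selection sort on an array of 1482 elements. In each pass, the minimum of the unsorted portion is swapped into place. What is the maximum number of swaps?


Selection sort performs one swap per pass:
  Pass 1: find min in positions 0 to 1481, swap with position 0
  Pass 2: find min in positions 1 to 1481, swap with position 1
  Pass 3: find min in positions 2 to 1481, swap with position 2
  Pass 4: find min in positions 3 to 1481, swap with position 3
  Pass 5: find min in positions 4 to 1481, swap with position 4
  ... (1476 more passes)
Total passes (and swaps) = n - 1 = 1482 - 1 = 1481


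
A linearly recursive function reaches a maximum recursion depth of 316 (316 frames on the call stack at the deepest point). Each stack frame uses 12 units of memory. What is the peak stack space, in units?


Maximum recursion depth = 316 frames
Memory per frame = 12 units
Total stack space = depth * frame_size
= 316 * 12 = 3792


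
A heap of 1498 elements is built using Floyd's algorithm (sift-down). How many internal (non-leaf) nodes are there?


Leaf nodes occupy roughly half the array.
Sift-down is called for each internal node, starting from the last one.
Internal nodes = floor(n/2) = floor(1498/2) = 749


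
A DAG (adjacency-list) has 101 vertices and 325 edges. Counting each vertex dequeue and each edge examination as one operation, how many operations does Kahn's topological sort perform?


V = 101 (vertex processing)
E = 325 (edge processing)
V + E = 101 + 325 = 426


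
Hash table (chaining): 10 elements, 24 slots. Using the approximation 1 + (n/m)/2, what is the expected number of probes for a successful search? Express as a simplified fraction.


Computing expected probes:
alpha = 10/24
= 1 + alpha/2
= 1 + 10/(2*24)
= (2*24 + 10) / (2*24)
= 58/48 = 29/24


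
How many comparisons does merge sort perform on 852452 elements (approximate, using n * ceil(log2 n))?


Recursion depth: ceil(log2(852452)) = 20
Each recursion level merges n = 852452 elements
Total = 852452 * 20 = 17049040


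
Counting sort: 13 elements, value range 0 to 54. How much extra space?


n = 13 (output array)
k = 55 (count array for 55 distinct values)
Extra space = 13 + 55 = 68


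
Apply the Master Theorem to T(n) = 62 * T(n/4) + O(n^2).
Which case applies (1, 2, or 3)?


The Master Theorem: T(n) = a*T(n/b) + O(n^c)
  a = 62, b = 4, c = 2
log_b(a) = log_4(62) ~ 2.977
Compare b^c with a: 4^2 = 16 < 62, so c < log_b(a).
Since c < log_b(a), Case 1 applies.
T(n) = O(n^(log_4 62)) ~ O(n^2.977)
Master Theorem case = 1


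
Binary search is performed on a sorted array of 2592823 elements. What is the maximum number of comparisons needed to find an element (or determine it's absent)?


Binary search halves the search space each comparison:
  Step 1: search space = 2592823 -> 1296411
  Step 2: search space = 1296411 -> 648205
  Step 3: search space = 648205 -> 324102
  Step 4: search space = 324102 -> 162051
  Step 5: search space = 162051 -> 81025
  Step 6: search space = 81025 -> 40512
  Step 7: search space = 40512 -> 20256
  Step 8: search space = 20256 -> 10128
  Step 9: search space = 10128 -> 5064
  Step 10: search space = 5064 -> 2532
  Step 11: search space = 2532 -> 1266
  Step 12: search space = 1266 -> 633
  Step 13: search space = 633 -> 316
  Step 14: search space = 316 -> 158
  Step 15: search space = 158 -> 79
  Step 16: search space = 79 -> 39
  Step 17: search space = 39 -> 19
  Step 18: search space = 19 -> 9
  Step 19: search space = 9 -> 4
  Step 20: search space = 4 -> 2
  Step 21: search space = 2 -> 1
  Step 22: search space = 1 (final check)
Maximum comparisons = floor(log2(2592823)) + 1 = 21 + 1 = 22


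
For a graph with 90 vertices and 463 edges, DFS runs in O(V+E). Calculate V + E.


A full DFS traversal visits each vertex once and examines each edge once.
V = 90
E = 463
Sum = 90 + 463 = 553


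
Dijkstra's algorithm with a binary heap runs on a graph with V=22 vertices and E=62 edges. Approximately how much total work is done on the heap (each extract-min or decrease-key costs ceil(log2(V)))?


Dijkstra with a binary heap: each vertex is extracted once, each edge may relax once.
Each heap operation costs O(log V).
V + E = 22 + 62 = 84
ceil(log2(22)) = 5 (since 2^4 = 16 < 22 <= 32 = 2^5)
Total heap work = (V+E) * ceil(log2(V)) = 84 * 5 = 420


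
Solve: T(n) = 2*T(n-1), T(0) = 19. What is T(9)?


Unrolling:
T(9) = 2*T(8) = 2^2*T(7) = ... = 2^9*T(0)
= 2^9 * 19
= 512 * 19 = 9728


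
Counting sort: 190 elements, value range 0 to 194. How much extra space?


n = 190 (output array)
k = 195 (count array for 195 distinct values)
Extra space = 190 + 195 = 385


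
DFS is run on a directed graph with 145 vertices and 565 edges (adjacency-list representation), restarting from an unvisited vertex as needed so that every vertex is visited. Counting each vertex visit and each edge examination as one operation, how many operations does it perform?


A full DFS traversal processes each vertex exactly once (push/pop on stack).
Each directed edge is examined once.
V = 145, E = 565
V + E = 710


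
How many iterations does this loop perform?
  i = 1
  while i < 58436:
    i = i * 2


The loop variable doubles each iteration:
i = 1 -> 2 -> 4 -> 8 -> 16 -> 32 -> 64 -> 128 -> 256 -> 512 -> 1024 -> 2048 -> 4096 -> 8192 -> 16384 -> 32768 -> 65536 (stop, 65536 >= 58436)
Number of doublings = ceil(log2(58436)) = 16


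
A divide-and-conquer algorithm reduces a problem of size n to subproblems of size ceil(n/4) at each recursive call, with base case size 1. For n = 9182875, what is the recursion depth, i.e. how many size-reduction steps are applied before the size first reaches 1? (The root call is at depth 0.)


Each step divides the size by 4 (rounding up); after k steps the size is ceil(n/4^k), which equals 1 exactly when 4^k >= n.
So the depth is the smallest k with 4^k >= 9182875, i.e. ceil(log_4(9182875)).
4^11 = 4194304 < 9182875 <= 16777216 = 4^12
Recursion depth = 12


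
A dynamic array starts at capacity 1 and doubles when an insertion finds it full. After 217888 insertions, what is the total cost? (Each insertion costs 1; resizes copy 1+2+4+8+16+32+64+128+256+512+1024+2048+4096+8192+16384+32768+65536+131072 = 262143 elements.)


Insertion cost: 217888 (one per element)
Resizes occur just before inserting elements 2, 3, 5, 9, ...
Elements copied at each resize: 1 + 2 + 4 + 8 + 16 + 32 + 64 + 128 + 256 + 512 + 1024 + 2048 + 4096 + 8192 + 16384 + 32768 + 65536 + 131072
Sum of copies = 262143 (geometric series: 2^k - 1)
Total = 217888 + 262143 = 480031


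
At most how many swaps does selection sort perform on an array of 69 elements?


Each of the 68 passes places one element in its final position.
Pass 1: swap minimum into position 0
Pass 2: swap minimum of remaining into position 1
...
Pass 68: last two elements, one swap
Maximum swaps = 69 - 1 = 68


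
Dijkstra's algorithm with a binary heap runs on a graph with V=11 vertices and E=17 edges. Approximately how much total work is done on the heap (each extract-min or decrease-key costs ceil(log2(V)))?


Dijkstra with a binary heap: each vertex is extracted once, each edge may relax once.
Each heap operation costs O(log V).
V + E = 11 + 17 = 28
ceil(log2(11)) = 4 (since 2^3 = 8 < 11 <= 16 = 2^4)
Total heap work = (V+E) * ceil(log2(V)) = 28 * 4 = 112


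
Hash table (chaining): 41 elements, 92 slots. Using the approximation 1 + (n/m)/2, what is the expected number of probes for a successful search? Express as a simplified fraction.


Computing expected probes:
alpha = 41/92
= 1 + alpha/2
= 1 + 41/(2*92)
= (2*92 + 41) / (2*92)
= 225/184


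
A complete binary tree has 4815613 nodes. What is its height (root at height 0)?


In a complete binary tree, level k holds nodes 2^k .. 2^(k+1)-1 (1-indexed).
Height = floor(log2(n)) = floor(log2(4815613)) = 22
Check: 2^22 = 4194304 <= 4815613 < 8388608 = 2^23


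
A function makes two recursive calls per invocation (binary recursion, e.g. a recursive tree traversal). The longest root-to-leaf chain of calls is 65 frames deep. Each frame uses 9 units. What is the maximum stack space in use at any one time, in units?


Binary recursion: the two calls run one after the other, so only one root-to-leaf chain of frames is on the stack at a time.
Maximum depth (longest chain) = 65 frames
Each frame = 9 units
Max stack space = 65 * 9 = 585


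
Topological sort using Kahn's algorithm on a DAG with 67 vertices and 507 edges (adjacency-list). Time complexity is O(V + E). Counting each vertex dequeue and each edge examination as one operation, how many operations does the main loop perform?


Kahn's algorithm:
  1. Compute in-degrees: O(V + E)
  2. Process queue: each vertex dequeued once (O(V))
     each edge examined once (O(E))
Total = V + E = 67 + 507 = 574


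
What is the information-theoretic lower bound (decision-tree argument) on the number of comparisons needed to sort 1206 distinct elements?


A binary decision tree of height h has at most 2^h leaves and needs at least n! of them, so h >= ceil(log2(n!)).
1206! is far too large to multiply out, so use Stirling's series:
  ln(n!) ~ n ln n - n + (1/2) ln(2 pi n) + 1/(12n)  (error below 1/(360 n^3), negligible here)
  ln(1206) = 7.0950644
  n ln n = 1206 * 7.0950644 = 8556.6477
  (1/2) ln(2 pi * 1206) = (1/2) ln(7577.5215) = 4.4665
  1/(12*1206) = 0.0001
  ln(1206!) ~ 8556.6477 - 1206 + 4.4665 + 0.0001 = 7355.1143
Convert to base 2: log2(1206!) = 7355.1143 / ln 2 = 7355.1143 / 0.69314718 = 10611.1869
ceil(10611.1869) = 10612


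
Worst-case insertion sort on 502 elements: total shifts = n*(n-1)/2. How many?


Sum of shifts = 1 + 2 + 3 + ... + 501
= 502 * 501 / 2
= 251502 / 2
= 125751


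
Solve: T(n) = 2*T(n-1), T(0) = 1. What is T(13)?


Unrolling:
T(13) = 2*T(12) = 2^2*T(11) = ... = 2^13*T(0)
= 2^13 * 1
= 8192 * 1 = 8192


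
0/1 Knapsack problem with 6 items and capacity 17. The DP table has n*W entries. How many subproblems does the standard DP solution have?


The DP table is indexed by (item, capacity).
Rows: 6 items
Columns: 17 capacity values (1 to W)
Total subproblems = 6 * 17 = 102


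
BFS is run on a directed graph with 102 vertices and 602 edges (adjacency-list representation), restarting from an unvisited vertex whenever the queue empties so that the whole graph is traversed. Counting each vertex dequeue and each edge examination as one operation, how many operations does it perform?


A full BFS traversal dequeues each vertex exactly once and examines each directed edge exactly once.
V = 102 (vertex processing cost)
E = 602 (edge examination cost)
Total operations proportional to V + E = 102 + 602 = 704


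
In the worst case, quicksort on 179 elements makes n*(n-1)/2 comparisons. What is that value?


Sum of comparisons per partition:
178 + 177 + ... + 1 + 0
= 179 * (179 - 1) / 2
= 179 * 178 / 2
= 15931


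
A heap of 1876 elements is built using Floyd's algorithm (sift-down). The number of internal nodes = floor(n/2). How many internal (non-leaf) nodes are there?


Leaf nodes occupy roughly half the array.
Sift-down is called for each internal node, starting from the last one.
Internal nodes = floor(n/2) = floor(1876/2) = 938


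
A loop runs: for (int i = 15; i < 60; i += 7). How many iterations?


Loop starts at i = 15, increments by 7, stops when i >= 60.
Number of iterations = ceil((60 - 15) / 7)
= ceil(45 / 7)
= 7


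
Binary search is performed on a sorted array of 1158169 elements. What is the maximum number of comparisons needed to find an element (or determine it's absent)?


Binary search halves the search space each comparison:
  Step 1: search space = 1158169 -> 579084
  Step 2: search space = 579084 -> 289542
  Step 3: search space = 289542 -> 144771
  Step 4: search space = 144771 -> 72385
  Step 5: search space = 72385 -> 36192
  Step 6: search space = 36192 -> 18096
  Step 7: search space = 18096 -> 9048
  Step 8: search space = 9048 -> 4524
  Step 9: search space = 4524 -> 2262
  Step 10: search space = 2262 -> 1131
  Step 11: search space = 1131 -> 565
  Step 12: search space = 565 -> 282
  Step 13: search space = 282 -> 141
  Step 14: search space = 141 -> 70
  Step 15: search space = 70 -> 35
  Step 16: search space = 35 -> 17
  Step 17: search space = 17 -> 8
  Step 18: search space = 8 -> 4
  Step 19: search space = 4 -> 2
  Step 20: search space = 2 -> 1
  Step 21: search space = 1 (final check)
Maximum comparisons = floor(log2(1158169)) + 1 = 20 + 1 = 21


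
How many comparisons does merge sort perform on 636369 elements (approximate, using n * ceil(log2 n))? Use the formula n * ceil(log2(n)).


Recursion depth: ceil(log2(636369)) = 20
Each recursion level merges n = 636369 elements
Total = 636369 * 20 = 12727380


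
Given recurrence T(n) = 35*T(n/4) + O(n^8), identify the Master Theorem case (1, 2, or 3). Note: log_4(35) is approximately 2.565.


Master Theorem parameters: a=35, b=4, c=8
log_b(a) = 2.565
Compare b^c with a: 4^8 = 65536 > 35, so c > log_b(a).
Comparing c=8 vs log_b(a)=2.565:
8 > 2.565 => Case 3
Result: T(n) = O(n^8)
Master Theorem case = 3


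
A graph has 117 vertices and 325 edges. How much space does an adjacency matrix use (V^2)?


Adjacency matrix: V x V grid of entries
Space = V^2 = 117^2 = 117 * 117 = 13689


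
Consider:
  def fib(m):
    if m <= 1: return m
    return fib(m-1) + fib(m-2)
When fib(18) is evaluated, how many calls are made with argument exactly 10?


Let N(m) = number of times fib(m) is called while evaluating fib(18).
N(18) = 1 (the initial call).
N(17) = 1 (only fib(18) calls it).
For 1 <= m <= 16: fib(m) is called by fib(m+1) and fib(m+2), so
  N(m) = N(m+1) + N(m+2).
fib(0) is called only by fib(2), so N(0) = N(2).
Walk down from m=18:
  N(18)=1, N(17)=1, N(16)=2, N(15)=3, N(14)=5, N(13)=8, N(12)=13, N(11)=21, N(10)=34
N(10) = 34


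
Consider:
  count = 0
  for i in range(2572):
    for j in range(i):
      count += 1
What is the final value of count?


For each i, the inner loop runs i times:
  i=0: inner runs 0 times
  i=1: inner runs 1 time
  i=2: inner runs 2 times
  i=3: inner runs 3 times
  i=4: inner runs 4 times
  i=5: inner runs 5 times
  i=6: inner runs 6 times
  i=7: inner runs 7 times
  ...
Total = 0 + 1 + 2 + ... + 2571 = 2572*(2572-1)/2 = 3306306


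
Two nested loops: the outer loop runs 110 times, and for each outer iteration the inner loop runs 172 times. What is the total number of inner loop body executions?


Outer loop: 110 iterations
Inner loop: 172 iterations per outer iteration
Total = 110 * 172 = 18920


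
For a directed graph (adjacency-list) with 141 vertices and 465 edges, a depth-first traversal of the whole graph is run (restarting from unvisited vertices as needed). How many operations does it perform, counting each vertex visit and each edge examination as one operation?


A full DFS traversal visits each vertex once and examines each edge once.
V = 141
E = 465
Sum = 141 + 465 = 606


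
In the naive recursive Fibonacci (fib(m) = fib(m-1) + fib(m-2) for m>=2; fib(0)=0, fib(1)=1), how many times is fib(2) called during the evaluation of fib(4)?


Let N(m) = number of times fib(m) is called while evaluating fib(4).
N(4) = 1 (the initial call).
N(3) = 1 (only fib(4) calls it).
For 1 <= m <= 2: fib(m) is called by fib(m+1) and fib(m+2), so
  N(m) = N(m+1) + N(m+2).
fib(0) is called only by fib(2), so N(0) = N(2).
Walk down from m=4:
  N(4)=1, N(3)=1, N(2)=2
N(2) = 2


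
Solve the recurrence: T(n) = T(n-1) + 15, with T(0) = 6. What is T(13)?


Unrolling the recurrence:
T(13) = T(12) + 15
       = T(11) + 15 + 15
       = T(10) + 15*3
       ...
       = T(0) + 15*13
       = 6 + 195 = 201


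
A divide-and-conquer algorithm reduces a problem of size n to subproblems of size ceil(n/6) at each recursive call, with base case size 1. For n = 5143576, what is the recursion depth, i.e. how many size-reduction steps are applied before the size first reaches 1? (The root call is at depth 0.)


Each step divides the size by 6 (rounding up); after k steps the size is ceil(n/6^k), which equals 1 exactly when 6^k >= n.
So the depth is the smallest k with 6^k >= 5143576, i.e. ceil(log_6(5143576)).
6^8 = 1679616 < 5143576 <= 10077696 = 6^9
Recursion depth = 9


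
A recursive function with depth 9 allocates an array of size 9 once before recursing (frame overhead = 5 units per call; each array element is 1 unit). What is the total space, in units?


Array allocation: 9 units (allocated once)
Stack frames: 9 deep * 5 per frame = 45 units
Total = 9 + 45 = 54


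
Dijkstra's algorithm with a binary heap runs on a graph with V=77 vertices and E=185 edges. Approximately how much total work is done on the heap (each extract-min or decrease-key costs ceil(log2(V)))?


Dijkstra with a binary heap: each vertex is extracted once, each edge may relax once.
Each heap operation costs O(log V).
V + E = 77 + 185 = 262
ceil(log2(77)) = 7 (since 2^6 = 64 < 77 <= 128 = 2^7)
Total heap work = (V+E) * ceil(log2(V)) = 262 * 7 = 1834


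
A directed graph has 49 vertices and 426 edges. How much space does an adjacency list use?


Adjacency list: one list head per vertex + one entry per edge
Vertex heads: 49
Edge entries: 426
Total = 49 + 426 = 475


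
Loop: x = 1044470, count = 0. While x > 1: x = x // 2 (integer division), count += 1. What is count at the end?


The variable x halves each step:
x = 1044470 -> 522235 -> 261117 -> 130558 -> 65279 -> 32639 -> 16319 -> 8159 -> 4079 -> 2039 -> 1019 -> 509 -> 254 -> 127 -> 63 -> 31 -> 15 -> 7 -> 3 -> 1
Number of halvings = floor(log2(1044470)) = 19


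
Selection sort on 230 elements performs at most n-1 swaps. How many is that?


Each of the 229 passes places one element in its final position.
Pass 1: swap minimum into position 0
Pass 2: swap minimum of remaining into position 1
...
Pass 229: last two elements, one swap
Maximum swaps = 230 - 1 = 229


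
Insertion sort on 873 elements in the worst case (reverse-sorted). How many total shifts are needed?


In the worst case (reverse-sorted), each element shifts past all previous:
  Element 1: 1 shifts
  Element 2: 2 shifts
  Element 3: 3 shifts
  Element 4: 4 shifts
  Element 5: 5 shifts
  ...
  Element 872: 872 shifts
Total = 1 + 2 + ... + 872
= 873*(873-1)/2 = 380628


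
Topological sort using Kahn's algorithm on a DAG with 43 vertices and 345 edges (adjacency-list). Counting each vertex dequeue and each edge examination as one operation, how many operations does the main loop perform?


Kahn's algorithm:
  1. Compute in-degrees: O(V + E)
  2. Process queue: each vertex dequeued once (O(V))
     each edge examined once (O(E))
Total = V + E = 43 + 345 = 388


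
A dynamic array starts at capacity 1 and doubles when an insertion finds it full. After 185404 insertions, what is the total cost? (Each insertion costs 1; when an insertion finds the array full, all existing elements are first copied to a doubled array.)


Insertion cost: 185404 (one per element)
Resizes occur just before inserting elements 2, 3, 5, 9, ...
Elements copied at each resize: 1 + 2 + 4 + 8 + 16 + 32 + 64 + 128 + 256 + 512 + 1024 + 2048 + 4096 + 8192 + 16384 + 32768 + 65536 + 131072
Sum of copies = 262143 (geometric series: 2^k - 1)
Total = 185404 + 262143 = 447547


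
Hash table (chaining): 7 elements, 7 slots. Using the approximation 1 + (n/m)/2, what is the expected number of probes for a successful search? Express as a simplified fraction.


Computing expected probes:
alpha = 7/7
= 1 + alpha/2
= 1 + 7/(2*7)
= (2*7 + 7) / (2*7)
= 21/14 = 3/2


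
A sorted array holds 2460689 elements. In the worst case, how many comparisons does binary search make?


Halving sequence: 2460689 -> 1230344 -> 615172 -> 307586 -> 153793 -> 76896 -> 38448 -> 19224 -> 9612 -> 4806 -> 2403 -> 1201 -> 600 -> 300 -> 150 -> 75 -> 37 -> 18 -> 9 -> 4 -> 2 -> 1
Number of halvings = 21
Max comparisons = 21 + 1 = 22


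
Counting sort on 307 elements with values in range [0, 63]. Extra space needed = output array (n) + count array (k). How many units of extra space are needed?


Output array size: 307 (to store sorted result)
Count array size: 64 (one slot per possible value, range 0 to 63)
Total extra space = 307 + 64 = 371


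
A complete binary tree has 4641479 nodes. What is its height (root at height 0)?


In a complete binary tree, level k holds nodes 2^k .. 2^(k+1)-1 (1-indexed).
Height = floor(log2(n)) = floor(log2(4641479)) = 22
Check: 2^22 = 4194304 <= 4641479 < 8388608 = 2^23


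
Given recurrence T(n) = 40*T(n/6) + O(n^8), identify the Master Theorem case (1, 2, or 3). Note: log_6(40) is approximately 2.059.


Master Theorem parameters: a=40, b=6, c=8
log_b(a) = 2.059
Compare b^c with a: 6^8 = 1679616 > 40, so c > log_b(a).
Comparing c=8 vs log_b(a)=2.059:
8 > 2.059 => Case 3
Result: T(n) = O(n^8)
Master Theorem case = 3


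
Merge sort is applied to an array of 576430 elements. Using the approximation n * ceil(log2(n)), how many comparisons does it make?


Merge sort divides the array into halves recursively.
Number of levels = ceil(log2(576430)) = 20
At each level, approximately n = 576430 comparisons are needed for merging.
Total comparisons ~ n * ceil(log2(n)) = 576430 * 20 = 11528600


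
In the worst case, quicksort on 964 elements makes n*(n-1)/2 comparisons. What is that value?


Sum of comparisons per partition:
963 + 962 + ... + 1 + 0
= 964 * (964 - 1) / 2
= 964 * 963 / 2
= 464166


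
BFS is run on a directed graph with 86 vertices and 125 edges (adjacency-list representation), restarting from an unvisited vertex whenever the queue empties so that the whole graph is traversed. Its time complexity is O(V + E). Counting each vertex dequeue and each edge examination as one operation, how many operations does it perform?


A full BFS traversal dequeues each vertex exactly once and examines each directed edge exactly once.
V = 86 (vertex processing cost)
E = 125 (edge examination cost)
Total operations proportional to V + E = 86 + 125 = 211


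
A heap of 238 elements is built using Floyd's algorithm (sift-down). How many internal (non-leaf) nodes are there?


Leaf nodes occupy roughly half the array.
Sift-down is called for each internal node, starting from the last one.
Internal nodes = floor(n/2) = floor(238/2) = 119


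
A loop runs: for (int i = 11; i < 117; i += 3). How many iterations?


Loop starts at i = 11, increments by 3, stops when i >= 117.
Number of iterations = ceil((117 - 11) / 3)
= ceil(106 / 3)
= 36


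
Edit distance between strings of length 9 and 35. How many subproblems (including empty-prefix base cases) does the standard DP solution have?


The table includes base cases (empty prefixes).
Rows: (m+1) = 10
Columns: (n+1) = 36
Total = 10 * 36 = 360


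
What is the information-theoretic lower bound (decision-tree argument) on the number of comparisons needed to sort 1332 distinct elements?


A binary decision tree of height h has at most 2^h leaves and needs at least n! of them, so h >= ceil(log2(n!)).
1332! is far too large to multiply out, so use Stirling's series:
  ln(n!) ~ n ln n - n + (1/2) ln(2 pi n) + 1/(12n)  (error below 1/(360 n^3), negligible here)
  ln(1332) = 7.1944369
  n ln n = 1332 * 7.1944369 = 9582.9900
  (1/2) ln(2 pi * 1332) = (1/2) ln(8369.2028) = 4.5162
  1/(12*1332) = 0.0001
  ln(1332!) ~ 9582.9900 - 1332 + 4.5162 + 0.0001 = 8255.5063
Convert to base 2: log2(1332!) = 8255.5063 / ln 2 = 8255.5063 / 0.69314718 = 11910.1780
ceil(11910.1780) = 11911


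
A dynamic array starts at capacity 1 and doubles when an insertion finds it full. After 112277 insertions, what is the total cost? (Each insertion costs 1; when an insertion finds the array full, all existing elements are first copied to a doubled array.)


Insertion cost: 112277 (one per element)
Resizes occur just before inserting elements 2, 3, 5, 9, ...
Elements copied at each resize: 1 + 2 + 4 + 8 + 16 + 32 + 64 + 128 + 256 + 512 + 1024 + 2048 + 4096 + 8192 + 16384 + 32768 + 65536
Sum of copies = 131071 (geometric series: 2^k - 1)
Total = 112277 + 131071 = 243348


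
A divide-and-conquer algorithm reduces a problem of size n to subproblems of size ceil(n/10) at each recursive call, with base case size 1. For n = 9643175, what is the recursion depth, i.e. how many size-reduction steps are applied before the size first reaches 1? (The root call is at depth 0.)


Each step divides the size by 10 (rounding up); after k steps the size is ceil(n/10^k), which equals 1 exactly when 10^k >= n.
So the depth is the smallest k with 10^k >= 9643175, i.e. ceil(log_10(9643175)).
10^6 = 1000000 < 9643175 <= 10000000 = 10^7
Recursion depth = 7


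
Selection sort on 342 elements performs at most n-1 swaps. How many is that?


Each of the 341 passes places one element in its final position.
Pass 1: swap minimum into position 0
Pass 2: swap minimum of remaining into position 1
...
Pass 341: last two elements, one swap
Maximum swaps = 342 - 1 = 341


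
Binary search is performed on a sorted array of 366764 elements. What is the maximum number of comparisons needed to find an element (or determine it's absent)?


Binary search halves the search space each comparison:
  Step 1: search space = 366764 -> 183382
  Step 2: search space = 183382 -> 91691
  Step 3: search space = 91691 -> 45845
  Step 4: search space = 45845 -> 22922
  Step 5: search space = 22922 -> 11461
  Step 6: search space = 11461 -> 5730
  Step 7: search space = 5730 -> 2865
  Step 8: search space = 2865 -> 1432
  Step 9: search space = 1432 -> 716
  Step 10: search space = 716 -> 358
  Step 11: search space = 358 -> 179
  Step 12: search space = 179 -> 89
  Step 13: search space = 89 -> 44
  Step 14: search space = 44 -> 22
  Step 15: search space = 22 -> 11
  Step 16: search space = 11 -> 5
  Step 17: search space = 5 -> 2
  Step 18: search space = 2 -> 1
  Step 19: search space = 1 (final check)
Maximum comparisons = floor(log2(366764)) + 1 = 18 + 1 = 19


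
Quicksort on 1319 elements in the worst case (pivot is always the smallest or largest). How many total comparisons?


In the worst case, each partition step picks the worst pivot:
  Partition 1: 1318 comparisons (n-1 elements to compare)
  Partition 2: 1317 comparisons
  Partition 3: 1316 comparisons
  Partition 4: 1315 comparisons
  Partition 5: 1314 comparisons
  ...
  Last partition: 0 comparisons
Total = (n-1) + (n-2) + ... + 1 + 0 = n*(n-1)/2
= 1319*1318/2 = 869221


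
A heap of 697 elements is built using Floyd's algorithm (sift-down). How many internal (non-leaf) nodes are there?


Leaf nodes occupy roughly half the array.
Sift-down is called for each internal node, starting from the last one.
Internal nodes = floor(n/2) = floor(697/2) = 348


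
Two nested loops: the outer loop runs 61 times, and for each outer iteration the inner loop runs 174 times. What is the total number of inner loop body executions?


Outer loop: 61 iterations
Inner loop: 174 iterations per outer iteration
Total = 61 * 174 = 10614


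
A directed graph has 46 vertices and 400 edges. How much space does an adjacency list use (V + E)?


Adjacency list: one list head per vertex + one entry per edge
Vertex heads: 46
Edge entries: 400
Total = 46 + 400 = 446


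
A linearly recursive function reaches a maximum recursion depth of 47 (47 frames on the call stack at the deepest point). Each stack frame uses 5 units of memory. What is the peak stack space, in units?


Maximum recursion depth = 47 frames
Memory per frame = 5 units
Total stack space = depth * frame_size
= 47 * 5 = 235


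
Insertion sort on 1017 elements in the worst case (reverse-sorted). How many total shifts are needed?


In the worst case (reverse-sorted), each element shifts past all previous:
  Element 1: 1 shifts
  Element 2: 2 shifts
  Element 3: 3 shifts
  Element 4: 4 shifts
  Element 5: 5 shifts
  ...
  Element 1016: 1016 shifts
Total = 1 + 2 + ... + 1016
= 1017*(1017-1)/2 = 516636


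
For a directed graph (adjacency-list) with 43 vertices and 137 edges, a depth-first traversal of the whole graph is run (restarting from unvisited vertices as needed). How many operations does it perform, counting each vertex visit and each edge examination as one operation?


A full DFS traversal visits each vertex once and examines each edge once.
V = 43
E = 137
Sum = 43 + 137 = 180


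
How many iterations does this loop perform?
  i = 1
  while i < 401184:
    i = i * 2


The loop variable doubles each iteration:
i = 1 -> 2 -> 4 -> 8 -> 16 -> 32 -> 64 -> 128 -> 256 -> 512 -> 1024 -> 2048 -> 4096 -> 8192 -> 16384 -> 32768 -> 65536 -> 131072 -> 262144 -> 524288 (stop, 524288 >= 401184)
Number of doublings = ceil(log2(401184)) = 19


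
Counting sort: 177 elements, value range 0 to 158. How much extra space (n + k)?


n = 177 (output array)
k = 159 (count array for 159 distinct values)
Extra space = 177 + 159 = 336


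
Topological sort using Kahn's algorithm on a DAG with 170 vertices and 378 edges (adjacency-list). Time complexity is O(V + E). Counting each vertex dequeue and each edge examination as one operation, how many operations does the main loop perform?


Kahn's algorithm:
  1. Compute in-degrees: O(V + E)
  2. Process queue: each vertex dequeued once (O(V))
     each edge examined once (O(E))
Total = V + E = 170 + 378 = 548


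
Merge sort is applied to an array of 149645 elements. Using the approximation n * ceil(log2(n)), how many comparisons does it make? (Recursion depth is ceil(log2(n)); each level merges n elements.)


Merge sort divides the array into halves recursively.
Number of levels = ceil(log2(149645)) = 18
At each level, approximately n = 149645 comparisons are needed for merging.
Total comparisons ~ n * ceil(log2(n)) = 149645 * 18 = 2693610


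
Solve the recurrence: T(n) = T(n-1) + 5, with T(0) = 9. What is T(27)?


Unrolling the recurrence:
T(27) = T(26) + 5
       = T(25) + 5 + 5
       = T(24) + 5*3
       ...
       = T(0) + 5*27
       = 9 + 135 = 144


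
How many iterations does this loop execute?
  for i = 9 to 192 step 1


The loop variable i takes values starting at 9 and increments by 1 each iteration.
Sequence: i = 9, 10, 11, 12, 13, 14, 15, 16, 17, ...
The upper bound 192 is inclusive, so the count is floor((last - first) / step) + 1:
floor((192 - 9) / 1) + 1 = floor(183/1) + 1 = 183 + 1 = 184


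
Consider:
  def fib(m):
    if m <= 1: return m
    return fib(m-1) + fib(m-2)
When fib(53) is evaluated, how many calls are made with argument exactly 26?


Let N(m) = number of times fib(m) is called while evaluating fib(53).
N(53) = 1 (the initial call).
N(52) = 1 (only fib(53) calls it).
For 1 <= m <= 51: fib(m) is called by fib(m+1) and fib(m+2), so
  N(m) = N(m+1) + N(m+2).
fib(0) is called only by fib(2), so N(0) = N(2).
Walk down from m=53:
  N(53)=1, N(52)=1, N(51)=2, N(50)=3, N(49)=5, N(48)=8, N(47)=13, N(46)=21, N(45)=34, N(44)=55, N(43)=89, N(42)=144, N(41)=233, N(40)=377, N(39)=610, N(38)=987, N(37)=1597, N(36)=2584, N(35)=4181, N(34)=6765, N(33)=10946, N(32)=17711, N(31)=28657, N(30)=46368, N(29)=75025, N(28)=121393, N(27)=196418, N(26)=317811
N(26) = 317811


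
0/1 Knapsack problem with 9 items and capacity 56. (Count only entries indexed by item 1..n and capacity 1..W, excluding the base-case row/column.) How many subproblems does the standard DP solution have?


The DP table is indexed by (item, capacity).
Rows: 9 items
Columns: 56 capacity values (1 to W)
Total subproblems = 9 * 56 = 504


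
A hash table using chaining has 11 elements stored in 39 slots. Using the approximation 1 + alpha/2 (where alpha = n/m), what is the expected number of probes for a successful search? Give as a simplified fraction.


Load factor alpha = n/m = 11/39
Expected probes = 1 + alpha/2 = 1 + 11/(2*39)
= 1 + 11/78
= 78/78 + 11/78
= 89/78


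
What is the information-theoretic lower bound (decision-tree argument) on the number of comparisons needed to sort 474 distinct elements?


A binary decision tree of height h has at most 2^h leaves and needs at least n! of them, so h >= ceil(log2(n!)).
474! is far too large to multiply out, so use Stirling's series:
  ln(n!) ~ n ln n - n + (1/2) ln(2 pi n) + 1/(12n)  (error below 1/(360 n^3), negligible here)
  ln(474) = 6.1612073
  n ln n = 474 * 6.1612073 = 2920.4123
  (1/2) ln(2 pi * 474) = (1/2) ln(2978.2298) = 3.9995
  1/(12*474) = 0.0002
  ln(474!) ~ 2920.4123 - 474 + 3.9995 + 0.0002 = 2450.4120
Convert to base 2: log2(474!) = 2450.4120 / ln 2 = 2450.4120 / 0.69314718 = 3535.1972
ceil(3535.1972) = 3536


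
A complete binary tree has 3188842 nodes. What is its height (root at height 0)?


In a complete binary tree, level k holds nodes 2^k .. 2^(k+1)-1 (1-indexed).
Height = floor(log2(n)) = floor(log2(3188842)) = 21
Check: 2^21 = 2097152 <= 3188842 < 4194304 = 2^22


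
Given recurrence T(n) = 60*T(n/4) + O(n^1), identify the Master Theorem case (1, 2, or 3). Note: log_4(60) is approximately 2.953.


Master Theorem parameters: a=60, b=4, c=1
log_b(a) = 2.953
Compare b^c with a: 4^1 = 4 < 60, so c < log_b(a).
Comparing c=1 vs log_b(a)=2.953:
1 < 2.953 => Case 1
Result: T(n) = O(n^(log_4 60)) ~ O(n^2.953)
Master Theorem case = 1
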